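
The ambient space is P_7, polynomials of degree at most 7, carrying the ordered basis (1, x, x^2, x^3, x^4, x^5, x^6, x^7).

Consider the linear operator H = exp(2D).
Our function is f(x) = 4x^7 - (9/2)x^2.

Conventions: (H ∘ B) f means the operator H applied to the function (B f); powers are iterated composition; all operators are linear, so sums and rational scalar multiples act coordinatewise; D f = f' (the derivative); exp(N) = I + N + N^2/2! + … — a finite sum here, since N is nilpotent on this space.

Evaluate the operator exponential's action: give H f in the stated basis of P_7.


order-1 term: 56x^6 - 18x
order-2 term: 336x^5 - 18
order-3 term: 1120x^4
order-4 term: 2240x^3
order-5 term: 2688x^2
order-6 term: 1792x
order-7 term: 512
the series for exp(2D) f terminates at order 7
exp(2D) f = 4x^7 + 56x^6 + 336x^5 + 1120x^4 + 2240x^3 + (5367/2)x^2 + 1774x + 494

g(x) = 4x^7 + 56x^6 + 336x^5 + 1120x^4 + 2240x^3 + (5367/2)x^2 + 1774x + 494


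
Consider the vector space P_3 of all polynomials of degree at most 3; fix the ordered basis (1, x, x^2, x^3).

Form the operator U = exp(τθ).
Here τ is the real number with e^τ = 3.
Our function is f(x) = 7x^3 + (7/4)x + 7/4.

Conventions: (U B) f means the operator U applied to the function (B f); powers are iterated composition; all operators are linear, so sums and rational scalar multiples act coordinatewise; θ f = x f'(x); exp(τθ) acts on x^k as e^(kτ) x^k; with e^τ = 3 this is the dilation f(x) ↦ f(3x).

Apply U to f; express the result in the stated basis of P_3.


g(x) = 189x^3 + (21/4)x + 7/4

exp(τθ) x^k = e^(kτ) x^k; with e^τ = 3 this sends x^k to 3^k x^k
x ↦ 3 x
x^3 ↦ 27 x^3
applying this coordinatewise to f: exp(τθ) f = 189x^3 + (21/4)x + 7/4


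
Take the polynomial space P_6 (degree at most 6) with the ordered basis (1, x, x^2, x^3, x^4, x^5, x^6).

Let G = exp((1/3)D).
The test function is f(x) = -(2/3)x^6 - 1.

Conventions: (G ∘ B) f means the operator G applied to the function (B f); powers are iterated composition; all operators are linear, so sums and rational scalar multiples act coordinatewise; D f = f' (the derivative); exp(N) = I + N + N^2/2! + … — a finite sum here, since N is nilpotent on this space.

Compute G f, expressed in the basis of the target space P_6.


order-1 term: -(4/3)x^5
order-2 term: -(10/9)x^4
order-3 term: -(40/81)x^3
order-4 term: -(10/81)x^2
order-5 term: -(4/243)x
order-6 term: -2/2187
the series for exp((1/3)D) f terminates at order 6
exp((1/3)D) f = -(2/3)x^6 - (4/3)x^5 - (10/9)x^4 - (40/81)x^3 - (10/81)x^2 - (4/243)x - 2189/2187

g(x) = -(2/3)x^6 - (4/3)x^5 - (10/9)x^4 - (40/81)x^3 - (10/81)x^2 - (4/243)x - 2189/2187


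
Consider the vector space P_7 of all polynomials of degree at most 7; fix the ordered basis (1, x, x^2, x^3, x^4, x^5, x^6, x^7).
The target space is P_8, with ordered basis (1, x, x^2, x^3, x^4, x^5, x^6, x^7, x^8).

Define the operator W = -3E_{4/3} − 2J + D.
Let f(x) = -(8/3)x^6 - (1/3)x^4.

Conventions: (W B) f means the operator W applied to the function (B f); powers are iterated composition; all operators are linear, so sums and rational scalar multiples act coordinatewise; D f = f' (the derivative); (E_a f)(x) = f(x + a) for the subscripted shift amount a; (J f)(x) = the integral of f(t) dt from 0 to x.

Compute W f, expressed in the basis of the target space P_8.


E_{4/3} f = -(8/3)x^6 - (64/3)x^5 - (643/9)x^4 - (10384/81)x^3 - (10528/81)x^2 - (17152/243)x - 35072/2187
(-3E_{4/3}) f = 8x^6 + 64x^5 + (643/3)x^4 + (10384/27)x^3 + (10528/27)x^2 + (17152/81)x + 35072/729
J f = -(8/21)x^7 - (1/15)x^5
(-2J) f = (16/21)x^7 + (2/15)x^5
D f = -16x^5 - (4/3)x^3
(-3E_{4/3} − 2J + D) f = (16/21)x^7 + 8x^6 + (722/15)x^5 + (643/3)x^4 + (10348/27)x^3 + (10528/27)x^2 + (17152/81)x + 35072/729

the result is g(x) = (16/21)x^7 + 8x^6 + (722/15)x^5 + (643/3)x^4 + (10348/27)x^3 + (10528/27)x^2 + (17152/81)x + 35072/729


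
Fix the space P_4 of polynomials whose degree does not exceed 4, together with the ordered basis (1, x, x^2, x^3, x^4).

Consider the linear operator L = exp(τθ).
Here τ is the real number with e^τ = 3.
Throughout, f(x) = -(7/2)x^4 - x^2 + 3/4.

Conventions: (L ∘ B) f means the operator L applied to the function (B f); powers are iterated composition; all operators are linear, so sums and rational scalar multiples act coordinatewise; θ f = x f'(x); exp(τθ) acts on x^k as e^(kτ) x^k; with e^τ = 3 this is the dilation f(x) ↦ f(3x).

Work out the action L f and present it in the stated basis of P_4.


exp(τθ) x^k = e^(kτ) x^k; with e^τ = 3 this sends x^k to 3^k x^k
x^2 ↦ 9 x^2
x^4 ↦ 81 x^4
applying this coordinatewise to f: exp(τθ) f = -(567/2)x^4 - 9x^2 + 3/4

g(x) = -(567/2)x^4 - 9x^2 + 3/4


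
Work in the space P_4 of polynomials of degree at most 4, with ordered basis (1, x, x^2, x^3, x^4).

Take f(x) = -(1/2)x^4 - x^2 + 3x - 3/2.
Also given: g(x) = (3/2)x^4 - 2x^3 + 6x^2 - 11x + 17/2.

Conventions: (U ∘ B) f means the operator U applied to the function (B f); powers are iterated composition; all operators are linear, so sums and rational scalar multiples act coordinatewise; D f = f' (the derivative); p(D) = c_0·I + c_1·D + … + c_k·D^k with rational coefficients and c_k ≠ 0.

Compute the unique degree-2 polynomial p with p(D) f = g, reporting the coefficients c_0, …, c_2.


D^0 f = -(1/2)x^4 - x^2 + 3x - 3/2
D^1 f = -2x^3 - 2x + 3
D^2 f = -6x^2 - 2
matching coefficients of g against c_0 f + c_1 Df + … from the top degree down determines the c_i
solution: c_0 = -3, c_1 = 1, c_2 = -1/2

p(D) = -3·I + D − (1/2)·D^2, i.e. c_0 = -3, c_1 = 1, c_2 = -1/2


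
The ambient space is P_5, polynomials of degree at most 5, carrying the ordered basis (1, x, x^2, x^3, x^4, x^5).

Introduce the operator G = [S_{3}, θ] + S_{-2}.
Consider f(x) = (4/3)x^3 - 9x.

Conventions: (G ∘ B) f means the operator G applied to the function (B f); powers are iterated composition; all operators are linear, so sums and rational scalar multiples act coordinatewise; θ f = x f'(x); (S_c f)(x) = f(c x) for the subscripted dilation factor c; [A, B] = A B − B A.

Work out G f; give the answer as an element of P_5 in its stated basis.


g(x) = -(32/3)x^3 + 18x

θ f = 4x^3 - 9x
S_{3} θ f = 108x^3 - 27x
S_{3} f = 36x^3 - 27x
θ S_{3} f = 108x^3 - 27x
[S_{3}, θ] f = 0
S_{-2} f = -(32/3)x^3 + 18x
([S_{3}, θ] + S_{-2}) f = -(32/3)x^3 + 18x


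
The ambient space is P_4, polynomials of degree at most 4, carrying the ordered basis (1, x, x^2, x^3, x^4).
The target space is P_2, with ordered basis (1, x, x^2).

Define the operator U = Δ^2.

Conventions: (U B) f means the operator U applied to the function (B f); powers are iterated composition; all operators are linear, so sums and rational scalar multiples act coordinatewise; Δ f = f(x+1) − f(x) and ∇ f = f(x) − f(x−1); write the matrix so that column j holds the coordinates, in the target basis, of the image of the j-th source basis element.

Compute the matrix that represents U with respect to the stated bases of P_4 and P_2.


image of 1: 0
image of x: 0
image of x^2: 2
image of x^3: 6x + 6
image of x^4: 12x^2 + 24x + 14
each image's coordinates form column j of the matrix

the matrix is [[0, 0, 2, 6, 14]; [0, 0, 0, 6, 24]; [0, 0, 0, 0, 12]] (rows listed top to bottom)


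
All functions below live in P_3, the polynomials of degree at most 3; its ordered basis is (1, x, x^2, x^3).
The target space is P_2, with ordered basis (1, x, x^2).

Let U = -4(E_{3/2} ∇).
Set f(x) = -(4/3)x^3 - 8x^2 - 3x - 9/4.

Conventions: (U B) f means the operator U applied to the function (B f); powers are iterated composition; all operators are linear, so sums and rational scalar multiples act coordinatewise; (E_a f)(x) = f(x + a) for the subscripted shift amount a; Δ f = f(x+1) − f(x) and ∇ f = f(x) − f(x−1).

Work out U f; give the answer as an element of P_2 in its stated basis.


∇ f = -4x^2 - 12x + 11/3
E_{3/2} ∇ f = -4x^2 - 24x - 70/3
(-4(E_{3/2} ∇)) f = 16x^2 + 96x + 280/3

the image equals g(x) = 16x^2 + 96x + 280/3


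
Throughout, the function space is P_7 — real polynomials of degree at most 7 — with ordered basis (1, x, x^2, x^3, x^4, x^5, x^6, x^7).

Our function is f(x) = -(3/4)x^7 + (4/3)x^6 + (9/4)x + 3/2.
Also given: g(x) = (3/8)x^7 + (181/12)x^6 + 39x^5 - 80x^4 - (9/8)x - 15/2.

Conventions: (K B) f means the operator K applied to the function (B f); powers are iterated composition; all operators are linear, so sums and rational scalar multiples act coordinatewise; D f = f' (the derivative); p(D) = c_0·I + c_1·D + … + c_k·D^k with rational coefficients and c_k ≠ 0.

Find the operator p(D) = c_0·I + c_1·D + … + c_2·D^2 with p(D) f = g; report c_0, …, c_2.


c_0 = -1/2, c_1 = -3, c_2 = -2

D^0 f = -(3/4)x^7 + (4/3)x^6 + (9/4)x + 3/2
D^1 f = -(21/4)x^6 + 8x^5 + 9/4
D^2 f = -(63/2)x^5 + 40x^4
matching coefficients of g against c_0 f + c_1 Df + … from the top degree down determines the c_i
solution: c_0 = -1/2, c_1 = -3, c_2 = -2


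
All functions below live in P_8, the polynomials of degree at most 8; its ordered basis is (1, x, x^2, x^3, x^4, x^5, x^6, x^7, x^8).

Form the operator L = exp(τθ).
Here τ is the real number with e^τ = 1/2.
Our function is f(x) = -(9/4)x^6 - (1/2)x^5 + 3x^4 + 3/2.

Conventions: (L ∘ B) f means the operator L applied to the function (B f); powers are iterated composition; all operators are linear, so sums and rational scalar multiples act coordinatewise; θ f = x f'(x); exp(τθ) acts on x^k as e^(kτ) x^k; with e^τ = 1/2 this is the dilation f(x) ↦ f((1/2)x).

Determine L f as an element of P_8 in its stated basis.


the result is g(x) = -(9/256)x^6 - (1/64)x^5 + (3/16)x^4 + 3/2

exp(τθ) x^k = e^(kτ) x^k; with e^τ = 1/2 this sends x^k to (1/2)^k x^k
x^4 ↦ 1/16 x^4
x^5 ↦ 1/32 x^5
x^6 ↦ 1/64 x^6
applying this coordinatewise to f: exp(τθ) f = -(9/256)x^6 - (1/64)x^5 + (3/16)x^4 + 3/2


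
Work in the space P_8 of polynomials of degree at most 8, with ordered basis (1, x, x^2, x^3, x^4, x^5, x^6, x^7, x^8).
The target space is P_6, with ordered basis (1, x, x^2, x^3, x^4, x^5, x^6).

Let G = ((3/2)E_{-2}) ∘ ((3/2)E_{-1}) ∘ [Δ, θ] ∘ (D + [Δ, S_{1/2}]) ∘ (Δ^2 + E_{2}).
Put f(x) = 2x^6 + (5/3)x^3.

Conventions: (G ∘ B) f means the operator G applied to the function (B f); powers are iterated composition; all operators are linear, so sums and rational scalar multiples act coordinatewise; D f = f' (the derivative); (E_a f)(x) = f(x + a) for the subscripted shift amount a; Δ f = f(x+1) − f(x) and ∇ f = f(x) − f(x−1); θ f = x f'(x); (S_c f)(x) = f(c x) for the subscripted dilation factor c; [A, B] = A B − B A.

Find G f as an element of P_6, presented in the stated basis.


g(x) = (8505/64)x^4 - (945/32)x^3 + (43605/32)x^2 - (249165/64)x + 79803/64

Δ f = 12x^5 + 30x^4 + 40x^3 + 35x^2 + 17x + 11/3
Δ Δ f = 60x^4 + 240x^3 + 420x^2 + 370x + 134
E_{2} f = 2x^6 + 24x^5 + 120x^4 + (965/3)x^3 + 490x^2 + 404x + 424/3
(Δ^2 + E_{2}) f = 2x^6 + 24x^5 + 180x^4 + (1685/3)x^3 + 910x^2 + 774x + 826/3
D (Δ^2 + E_{2}) f = 12x^5 + 120x^4 + 720x^3 + 1685x^2 + 1820x + 774
S_{1/2} (Δ^2 + E_{2}) f = (1/32)x^6 + (3/4)x^5 + (45/4)x^4 + (1685/24)x^3 + (455/2)x^2 + 387x + 826/3
Δ S_{1/2} (Δ^2 + E_{2}) f = (3/16)x^5 + (135/32)x^4 + (425/8)x^3 + (9155/32)x^2 + (11433/16)x + 66887/96
Δ (Δ^2 + E_{2}) f = 12x^5 + 150x^4 + 1000x^3 + 3035x^2 + 4357x + 7355/3
S_{1/2} Δ (Δ^2 + E_{2}) f = (3/8)x^5 + (75/8)x^4 + 125x^3 + (3035/4)x^2 + (4357/2)x + 7355/3
[Δ, S_{1/2}] (Δ^2 + E_{2}) f = -(3/16)x^5 - (165/32)x^4 - (575/8)x^3 - (15125/32)x^2 - (23423/16)x - 168473/96
(D + [Δ, S_{1/2}]) (Δ^2 + E_{2}) f = (189/16)x^5 + (3675/32)x^4 + (5185/8)x^3 + (38795/32)x^2 + (5697/16)x - 94169/96
θ (D + [Δ, S_{1/2}]) (Δ^2 + E_{2}) f = (945/16)x^5 + (3675/8)x^4 + (15555/8)x^3 + (38795/16)x^2 + (5697/16)x
Δ θ (D + [Δ, S_{1/2}]) (Δ^2 + E_{2}) f = (4725/16)x^4 + (19425/8)x^3 + 9180x^2 + (205045/16)x + 83897/16
Δ (D + [Δ, S_{1/2}]) (Δ^2 + E_{2}) f = (945/16)x^4 + (1155/2)x^3 + (44025/16)x^2 + (9775/2)x + 37491/16
θ Δ (D + [Δ, S_{1/2}]) (Δ^2 + E_{2}) f = (945/4)x^4 + (3465/2)x^3 + (44025/8)x^2 + (9775/2)x
[Δ, θ] (D + [Δ, S_{1/2}]) (Δ^2 + E_{2}) f = (945/16)x^4 + (5565/8)x^3 + (29415/8)x^2 + (126845/16)x + 83897/16
E_{-1} ([Δ, θ] ∘ (D + [Δ, S_{1/2}]) ∘ (Δ^2 + E_{2})) f = (945/16)x^4 + (3675/8)x^3 + (15555/8)x^2 + (38795/16)x + 5697/16
((3/2)E_{-1}) ([Δ, θ] ∘ (D + [Δ, S_{1/2}]) ∘ (Δ^2 + E_{2})) f = (2835/32)x^4 + (11025/16)x^3 + (46665/16)x^2 + (116385/32)x + 17091/32
E_{-2} ((3/2)E_{-1}) ([Δ, θ] ∘ (D + [Δ, S_{1/2}]) ∘ (Δ^2 + E_{2})) f = (2835/32)x^4 - (315/16)x^3 + (14535/16)x^2 - (83055/32)x + 26601/32
((3/2)E_{-2}) ((3/2)E_{-1}) ([Δ, θ] ∘ (D + [Δ, S_{1/2}]) ∘ (Δ^2 + E_{2})) f = (8505/64)x^4 - (945/32)x^3 + (43605/32)x^2 - (249165/64)x + 79803/64


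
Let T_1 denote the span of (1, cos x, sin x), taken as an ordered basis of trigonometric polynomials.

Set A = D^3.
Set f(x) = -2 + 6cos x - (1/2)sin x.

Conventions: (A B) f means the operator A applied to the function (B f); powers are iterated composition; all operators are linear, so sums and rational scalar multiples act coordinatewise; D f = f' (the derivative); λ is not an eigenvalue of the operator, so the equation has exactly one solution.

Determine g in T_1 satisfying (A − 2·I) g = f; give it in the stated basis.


g(x) = 1 - (5/2)cos x - sin x

write g with unknown coordinates in the stated basis and equate coefficients in (A − 2·I) g = f
solving from the highest basis element down gives g = 1 - (5/2)cos x - sin x
check: A g = cos x - (5/2)sin x
so A g − 2·g = -2 + 6cos x - (1/2)sin x = f ✓


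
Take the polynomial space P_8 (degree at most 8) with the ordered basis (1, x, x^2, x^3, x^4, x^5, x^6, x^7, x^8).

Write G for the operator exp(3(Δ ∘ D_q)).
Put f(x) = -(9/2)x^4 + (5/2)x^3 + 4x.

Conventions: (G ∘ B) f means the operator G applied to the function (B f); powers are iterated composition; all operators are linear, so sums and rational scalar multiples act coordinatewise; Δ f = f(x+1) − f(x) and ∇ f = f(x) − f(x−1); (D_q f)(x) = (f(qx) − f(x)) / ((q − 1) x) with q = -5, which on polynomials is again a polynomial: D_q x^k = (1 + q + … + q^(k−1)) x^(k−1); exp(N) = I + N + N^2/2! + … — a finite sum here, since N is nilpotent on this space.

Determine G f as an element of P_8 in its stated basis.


the result is g(x) = -(9/2)x^4 + (5/2)x^3 + 4212x^2 + 4531x - 47421/2

order-1 term: 4212x^2 + 4527x + 3123/2
order-2 term: -25272
the series for exp(3(Δ ∘ D_q)) f terminates at order 2
exp(3(Δ ∘ D_q)) f = -(9/2)x^4 + (5/2)x^3 + 4212x^2 + 4531x - 47421/2


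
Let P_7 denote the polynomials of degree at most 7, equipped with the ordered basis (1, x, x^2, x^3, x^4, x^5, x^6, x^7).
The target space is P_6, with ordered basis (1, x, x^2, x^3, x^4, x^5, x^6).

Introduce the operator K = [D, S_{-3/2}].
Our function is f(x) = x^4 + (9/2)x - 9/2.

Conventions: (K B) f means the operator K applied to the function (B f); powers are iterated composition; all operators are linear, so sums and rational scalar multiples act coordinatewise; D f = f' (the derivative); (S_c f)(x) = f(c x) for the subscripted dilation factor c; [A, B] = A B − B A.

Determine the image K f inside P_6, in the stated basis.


the image equals g(x) = (135/4)x^3 - 45/4

S_{-3/2} f = (81/16)x^4 - (27/4)x - 9/2
D S_{-3/2} f = (81/4)x^3 - 27/4
D f = 4x^3 + 9/2
S_{-3/2} D f = -(27/2)x^3 + 9/2
[D, S_{-3/2}] f = (135/4)x^3 - 45/4


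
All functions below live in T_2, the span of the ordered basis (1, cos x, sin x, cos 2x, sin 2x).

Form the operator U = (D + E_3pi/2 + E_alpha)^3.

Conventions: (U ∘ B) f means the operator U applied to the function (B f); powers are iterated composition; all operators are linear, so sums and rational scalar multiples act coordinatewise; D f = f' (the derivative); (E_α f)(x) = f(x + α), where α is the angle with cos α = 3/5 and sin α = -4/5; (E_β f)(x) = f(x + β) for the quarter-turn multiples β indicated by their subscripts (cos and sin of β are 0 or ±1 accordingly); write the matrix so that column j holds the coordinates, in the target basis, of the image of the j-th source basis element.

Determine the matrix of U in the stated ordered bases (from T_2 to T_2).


image of 1: 8
image of cos x: -(117/125)cos x + (44/125)sin x
image of sin x: -(44/125)cos x - (117/125)sin x
image of cos 2x: (32128/15625)cos 2x - (62296/15625)sin 2x
image of sin 2x: (62296/15625)cos 2x + (32128/15625)sin 2x
each image's coordinates form column j of the matrix

the matrix is [[8, 0, 0, 0, 0]; [0, -117/125, -44/125, 0, 0]; [0, 44/125, -117/125, 0, 0]; [0, 0, 0, 32128/15625, 62296/15625]; [0, 0, 0, -62296/15625, 32128/15625]] (rows listed top to bottom)


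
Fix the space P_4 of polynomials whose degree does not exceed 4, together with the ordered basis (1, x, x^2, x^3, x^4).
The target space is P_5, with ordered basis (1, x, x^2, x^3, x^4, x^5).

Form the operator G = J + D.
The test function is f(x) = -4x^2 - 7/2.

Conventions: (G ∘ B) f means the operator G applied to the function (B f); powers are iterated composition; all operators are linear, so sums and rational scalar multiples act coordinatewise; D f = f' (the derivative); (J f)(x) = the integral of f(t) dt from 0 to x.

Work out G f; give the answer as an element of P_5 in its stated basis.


the image equals g(x) = -(4/3)x^3 - (23/2)x

J f = -(4/3)x^3 - (7/2)x
D f = -8x
(J + D) f = -(4/3)x^3 - (23/2)x


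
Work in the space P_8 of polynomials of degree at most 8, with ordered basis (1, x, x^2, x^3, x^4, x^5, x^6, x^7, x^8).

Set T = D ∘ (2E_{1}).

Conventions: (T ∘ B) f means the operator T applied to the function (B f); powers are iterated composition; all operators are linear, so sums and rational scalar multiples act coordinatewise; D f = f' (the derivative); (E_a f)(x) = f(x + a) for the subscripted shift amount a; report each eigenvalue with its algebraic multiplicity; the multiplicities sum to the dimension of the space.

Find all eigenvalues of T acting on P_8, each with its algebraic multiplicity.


image of 1: 0
image of x: 2
image of x^2: 4x + 4
image of x^3: 6x^2 + 12x + 6
image of x^4: 8x^3 + 24x^2 + 24x + 8
image of x^5: 10x^4 + 40x^3 + 60x^2 + 40x + 10
image of x^6: 12x^5 + 60x^4 + 120x^3 + 120x^2 + 60x + 12
image of x^7: 14x^6 + 84x^5 + 210x^4 + 280x^3 + 210x^2 + 84x + 14
image of x^8: 16x^7 + 112x^6 + 336x^5 + 560x^4 + 560x^3 + 336x^2 + 112x + 16
the matrix is upper triangular; its diagonal is (0, 0, 0, 0, 0, 0, 0, 0, 0)
for a triangular matrix the eigenvalues are the diagonal entries, with algebraic multiplicity their repetition count

λ = 0 (multiplicity 9)


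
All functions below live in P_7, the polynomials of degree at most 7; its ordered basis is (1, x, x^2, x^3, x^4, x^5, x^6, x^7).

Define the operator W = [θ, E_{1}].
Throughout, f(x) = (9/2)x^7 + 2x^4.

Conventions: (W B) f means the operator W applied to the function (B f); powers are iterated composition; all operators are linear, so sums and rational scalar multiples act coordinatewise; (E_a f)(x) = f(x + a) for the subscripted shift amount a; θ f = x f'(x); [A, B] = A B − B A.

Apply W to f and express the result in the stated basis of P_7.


the result is g(x) = -(63/2)x^6 - 189x^5 - (945/2)x^4 - 638x^3 - (993/2)x^2 - 213x - 79/2

E_{1} f = (9/2)x^7 + (63/2)x^6 + (189/2)x^5 + (319/2)x^4 + (331/2)x^3 + (213/2)x^2 + (79/2)x + 13/2
θ E_{1} f = (63/2)x^7 + 189x^6 + (945/2)x^5 + 638x^4 + (993/2)x^3 + 213x^2 + (79/2)x
θ f = (63/2)x^7 + 8x^4
E_{1} θ f = (63/2)x^7 + (441/2)x^6 + (1323/2)x^5 + (2221/2)x^4 + (2269/2)x^3 + (1419/2)x^2 + (505/2)x + 79/2
[θ, E_{1}] f = -(63/2)x^6 - 189x^5 - (945/2)x^4 - 638x^3 - (993/2)x^2 - 213x - 79/2


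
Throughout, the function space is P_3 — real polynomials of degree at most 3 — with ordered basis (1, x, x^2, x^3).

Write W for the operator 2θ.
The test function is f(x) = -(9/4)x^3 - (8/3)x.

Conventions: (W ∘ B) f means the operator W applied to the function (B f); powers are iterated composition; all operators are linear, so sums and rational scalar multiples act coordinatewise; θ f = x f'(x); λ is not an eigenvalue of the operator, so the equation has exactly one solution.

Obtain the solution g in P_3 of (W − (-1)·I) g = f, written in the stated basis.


the image equals g(x) = -(9/28)x^3 - (8/9)x

write g with unknown coordinates in the stated basis and equate coefficients in (W − (-1)·I) g = f
solving from the highest basis element down gives g = -(9/28)x^3 - (8/9)x
check: W g = -(27/14)x^3 - (16/9)x
so W g − (-1)·g = -(9/4)x^3 - (8/3)x = f ✓


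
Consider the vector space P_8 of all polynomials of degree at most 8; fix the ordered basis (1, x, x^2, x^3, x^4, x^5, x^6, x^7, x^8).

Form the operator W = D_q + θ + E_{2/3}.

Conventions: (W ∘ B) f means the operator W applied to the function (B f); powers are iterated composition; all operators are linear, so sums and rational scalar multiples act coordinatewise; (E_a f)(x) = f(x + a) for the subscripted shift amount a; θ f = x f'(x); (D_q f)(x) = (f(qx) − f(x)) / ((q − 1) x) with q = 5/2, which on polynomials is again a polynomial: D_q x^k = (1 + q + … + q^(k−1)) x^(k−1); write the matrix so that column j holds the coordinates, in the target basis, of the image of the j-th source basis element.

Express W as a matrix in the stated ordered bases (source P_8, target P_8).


the matrix is [[1, 5/3, 4/9, 8/27, 16/81, 32/243, 64/729, 128/2187, 256/6561]; [0, 2, 29/6, 4/3, 32/27, 80/81, 64/81, 448/729, 1024/2187]; [0, 0, 3, 47/4, 8/3, 80/27, 80/27, 224/81, 1792/729]; [0, 0, 0, 4, 673/24, 40/9, 160/27, 560/81, 1792/243]; [0, 0, 0, 0, 5, 3253/48, 20/3, 280/27, 1120/81]; [0, 0, 0, 0, 0, 6, 5315/32, 28/3, 448/27]; [0, 0, 0, 0, 0, 0, 7, 78893/192, 112/9]; [0, 0, 0, 0, 0, 0, 0, 8, 392417/384]; [0, 0, 0, 0, 0, 0, 0, 0, 9]] (rows listed top to bottom)

image of 1: 1
image of x: 2x + 5/3
image of x^2: 3x^2 + (29/6)x + 4/9
image of x^3: 4x^3 + (47/4)x^2 + (4/3)x + 8/27
image of x^4: 5x^4 + (673/24)x^3 + (8/3)x^2 + (32/27)x + 16/81
image of x^5: 6x^5 + (3253/48)x^4 + (40/9)x^3 + (80/27)x^2 + (80/81)x + 32/243
image of x^6: 7x^6 + (5315/32)x^5 + (20/3)x^4 + (160/27)x^3 + (80/27)x^2 + (64/81)x + 64/729
image of x^7: 8x^7 + (78893/192)x^6 + (28/3)x^5 + (280/27)x^4 + (560/81)x^3 + (224/81)x^2 + (448/729)x + 128/2187
image of x^8: 9x^8 + (392417/384)x^7 + (112/9)x^6 + (448/27)x^5 + (1120/81)x^4 + (1792/243)x^3 + (1792/729)x^2 + (1024/2187)x + 256/6561
each image's coordinates form column j of the matrix


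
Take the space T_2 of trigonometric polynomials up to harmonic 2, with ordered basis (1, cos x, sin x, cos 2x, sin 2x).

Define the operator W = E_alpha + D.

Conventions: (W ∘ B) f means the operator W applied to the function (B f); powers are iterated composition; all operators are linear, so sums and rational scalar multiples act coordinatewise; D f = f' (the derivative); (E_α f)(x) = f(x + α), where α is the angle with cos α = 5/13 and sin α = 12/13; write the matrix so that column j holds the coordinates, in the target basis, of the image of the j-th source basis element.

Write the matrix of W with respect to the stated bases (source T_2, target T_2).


image of 1: 1
image of cos x: (5/13)cos x - (25/13)sin x
image of sin x: (25/13)cos x + (5/13)sin x
image of cos 2x: -(119/169)cos 2x - (458/169)sin 2x
image of sin 2x: (458/169)cos 2x - (119/169)sin 2x
each image's coordinates form column j of the matrix

the matrix is [[1, 0, 0, 0, 0]; [0, 5/13, 25/13, 0, 0]; [0, -25/13, 5/13, 0, 0]; [0, 0, 0, -119/169, 458/169]; [0, 0, 0, -458/169, -119/169]] (rows listed top to bottom)


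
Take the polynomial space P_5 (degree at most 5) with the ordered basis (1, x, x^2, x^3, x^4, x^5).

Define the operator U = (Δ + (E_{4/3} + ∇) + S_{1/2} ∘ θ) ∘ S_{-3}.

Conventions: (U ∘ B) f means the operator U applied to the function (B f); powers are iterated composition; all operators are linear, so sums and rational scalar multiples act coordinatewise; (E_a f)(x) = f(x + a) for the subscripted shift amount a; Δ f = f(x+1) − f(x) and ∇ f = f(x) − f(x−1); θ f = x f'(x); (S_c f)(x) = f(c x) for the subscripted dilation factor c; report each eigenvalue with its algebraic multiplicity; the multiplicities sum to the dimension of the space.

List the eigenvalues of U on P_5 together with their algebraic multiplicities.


λ = -8991/32 (multiplicity 1), λ = -297/8 (multiplicity 1), λ = -9/2 (multiplicity 1), λ = 1 (multiplicity 1), λ = 27/2 (multiplicity 1), λ = 405/4 (multiplicity 1)

image of 1: 1
image of x: -(9/2)x - 10
image of x^2: (27/2)x^2 + 60x + 16
image of x^3: -(297/8)x^3 - 270x^2 - 144x - 118
image of x^4: (405/4)x^4 + 1080x^3 + 864x^2 + 1416x + 256
image of x^5: -(8991/32)x^5 - 4050x^4 - 4320x^3 - 10620x^2 - 3840x - 1510
the matrix is upper triangular; its diagonal is (1, -9/2, 27/2, -297/8, 405/4, -8991/32)
for a triangular matrix the eigenvalues are the diagonal entries, with algebraic multiplicity their repetition count


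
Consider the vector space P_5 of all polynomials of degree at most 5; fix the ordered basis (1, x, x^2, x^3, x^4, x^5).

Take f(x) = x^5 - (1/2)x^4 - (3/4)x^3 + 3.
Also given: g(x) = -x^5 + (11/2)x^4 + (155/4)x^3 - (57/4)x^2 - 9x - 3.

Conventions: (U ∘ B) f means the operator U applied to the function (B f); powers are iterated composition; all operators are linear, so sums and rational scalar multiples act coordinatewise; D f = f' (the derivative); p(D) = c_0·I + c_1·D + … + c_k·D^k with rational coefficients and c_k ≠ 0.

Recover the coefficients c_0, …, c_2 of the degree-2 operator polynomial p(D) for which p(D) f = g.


D^0 f = x^5 - (1/2)x^4 - (3/4)x^3 + 3
D^1 f = 5x^4 - 2x^3 - (9/4)x^2
D^2 f = 20x^3 - 6x^2 - (9/2)x
matching coefficients of g against c_0 f + c_1 Df + … from the top degree down determines the c_i
solution: c_0 = -1, c_1 = 1, c_2 = 2

p(D) = -I + D + 2·D^2, i.e. c_0 = -1, c_1 = 1, c_2 = 2


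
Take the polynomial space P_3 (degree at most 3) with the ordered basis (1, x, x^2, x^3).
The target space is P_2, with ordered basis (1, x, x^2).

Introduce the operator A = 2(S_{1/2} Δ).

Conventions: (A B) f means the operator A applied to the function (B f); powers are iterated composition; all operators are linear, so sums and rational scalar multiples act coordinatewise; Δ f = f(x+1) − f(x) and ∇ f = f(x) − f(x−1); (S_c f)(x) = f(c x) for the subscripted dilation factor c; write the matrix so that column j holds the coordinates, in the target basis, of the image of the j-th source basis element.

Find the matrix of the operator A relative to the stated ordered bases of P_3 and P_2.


image of 1: 0
image of x: 2
image of x^2: 2x + 2
image of x^3: (3/2)x^2 + 3x + 2
each image's coordinates form column j of the matrix

the matrix is [[0, 2, 2, 2]; [0, 0, 2, 3]; [0, 0, 0, 3/2]] (rows listed top to bottom)


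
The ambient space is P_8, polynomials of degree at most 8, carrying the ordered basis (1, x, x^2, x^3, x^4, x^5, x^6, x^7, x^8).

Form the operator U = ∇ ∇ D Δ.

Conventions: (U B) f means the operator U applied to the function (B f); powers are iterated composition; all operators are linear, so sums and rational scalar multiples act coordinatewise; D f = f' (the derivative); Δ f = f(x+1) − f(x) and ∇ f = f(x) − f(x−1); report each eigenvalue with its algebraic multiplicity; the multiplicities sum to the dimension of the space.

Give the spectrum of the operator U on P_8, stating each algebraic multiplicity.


λ = 0 (multiplicity 9)

image of 1: 0
image of x: 0
image of x^2: 0
image of x^3: 0
image of x^4: 24
image of x^5: 120x - 60
image of x^6: 360x^2 - 360x + 180
image of x^7: 840x^3 - 1260x^2 + 1260x - 420
image of x^8: 1680x^4 - 3360x^3 + 5040x^2 - 3360x + 1008
the matrix is upper triangular; its diagonal is (0, 0, 0, 0, 0, 0, 0, 0, 0)
for a triangular matrix the eigenvalues are the diagonal entries, with algebraic multiplicity their repetition count


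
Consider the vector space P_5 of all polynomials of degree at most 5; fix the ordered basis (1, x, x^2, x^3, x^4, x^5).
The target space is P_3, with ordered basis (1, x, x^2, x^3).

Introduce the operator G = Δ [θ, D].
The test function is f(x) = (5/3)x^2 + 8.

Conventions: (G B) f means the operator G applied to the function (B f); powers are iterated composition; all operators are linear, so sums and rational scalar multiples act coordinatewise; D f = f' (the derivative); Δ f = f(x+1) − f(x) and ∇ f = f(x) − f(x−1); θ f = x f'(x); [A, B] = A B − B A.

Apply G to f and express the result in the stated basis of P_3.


g(x) = -10/3

D f = (10/3)x
θ D f = (10/3)x
θ f = (10/3)x^2
D θ f = (20/3)x
[θ, D] f = -(10/3)x
Δ [θ, D] f = -10/3


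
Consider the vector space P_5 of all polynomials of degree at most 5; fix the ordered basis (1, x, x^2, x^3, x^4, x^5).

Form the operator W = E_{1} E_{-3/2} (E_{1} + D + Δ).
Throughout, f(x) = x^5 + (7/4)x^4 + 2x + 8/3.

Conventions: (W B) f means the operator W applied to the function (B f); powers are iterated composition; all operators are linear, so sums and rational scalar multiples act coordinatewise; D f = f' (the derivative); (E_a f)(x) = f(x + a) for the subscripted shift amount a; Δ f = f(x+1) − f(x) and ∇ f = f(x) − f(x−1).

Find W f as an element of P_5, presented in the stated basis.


E_{1} f = x^5 + (27/4)x^4 + 17x^3 + (41/2)x^2 + 14x + 89/12
D f = 5x^4 + 7x^3 + 2
Δ f = 5x^4 + 17x^3 + (41/2)x^2 + 12x + 19/4
(E_{1} + D + Δ) f = x^5 + (67/4)x^4 + 41x^3 + 41x^2 + 26x + 85/6
E_{-3/2} (E_{1} + D + Δ) f = x^5 + (37/4)x^4 - 37x^3 + (391/8)x^2 - (337/16)x + 1199/192
E_{1} E_{-3/2} (E_{1} + D + Δ) f = x^5 + (57/4)x^4 + 10x^3 + (27/8)x^2 + (123/16)x + 1403/192

the result is g(x) = x^5 + (57/4)x^4 + 10x^3 + (27/8)x^2 + (123/16)x + 1403/192


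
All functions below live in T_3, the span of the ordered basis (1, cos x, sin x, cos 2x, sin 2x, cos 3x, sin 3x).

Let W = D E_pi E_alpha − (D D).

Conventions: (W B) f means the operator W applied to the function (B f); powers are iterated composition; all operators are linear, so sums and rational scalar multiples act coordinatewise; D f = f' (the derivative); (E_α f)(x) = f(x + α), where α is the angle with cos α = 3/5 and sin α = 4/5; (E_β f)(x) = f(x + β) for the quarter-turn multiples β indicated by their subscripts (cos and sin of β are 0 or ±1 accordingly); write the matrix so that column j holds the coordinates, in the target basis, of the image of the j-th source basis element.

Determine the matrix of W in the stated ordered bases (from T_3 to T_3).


image of 1: 0
image of cos x: (9/5)cos x + (3/5)sin x
image of sin x: -(3/5)cos x + (9/5)sin x
image of cos 2x: (52/25)cos 2x + (14/25)sin 2x
image of sin 2x: -(14/25)cos 2x + (52/25)sin 2x
image of cos 3x: (1257/125)cos 3x - (351/125)sin 3x
image of sin 3x: (351/125)cos 3x + (1257/125)sin 3x
each image's coordinates form column j of the matrix

the matrix is [[0, 0, 0, 0, 0, 0, 0]; [0, 9/5, -3/5, 0, 0, 0, 0]; [0, 3/5, 9/5, 0, 0, 0, 0]; [0, 0, 0, 52/25, -14/25, 0, 0]; [0, 0, 0, 14/25, 52/25, 0, 0]; [0, 0, 0, 0, 0, 1257/125, 351/125]; [0, 0, 0, 0, 0, -351/125, 1257/125]] (rows listed top to bottom)


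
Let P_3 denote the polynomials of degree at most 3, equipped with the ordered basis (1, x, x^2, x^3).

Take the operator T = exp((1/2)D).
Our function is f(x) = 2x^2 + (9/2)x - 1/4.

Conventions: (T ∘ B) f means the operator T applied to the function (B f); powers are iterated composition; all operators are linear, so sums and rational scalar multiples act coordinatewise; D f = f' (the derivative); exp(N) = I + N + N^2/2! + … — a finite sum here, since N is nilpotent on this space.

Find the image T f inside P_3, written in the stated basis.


the image equals g(x) = 2x^2 + (13/2)x + 5/2

order-1 term: 2x + 9/4
order-2 term: 1/2
the series for exp((1/2)D) f terminates at order 2
exp((1/2)D) f = 2x^2 + (13/2)x + 5/2


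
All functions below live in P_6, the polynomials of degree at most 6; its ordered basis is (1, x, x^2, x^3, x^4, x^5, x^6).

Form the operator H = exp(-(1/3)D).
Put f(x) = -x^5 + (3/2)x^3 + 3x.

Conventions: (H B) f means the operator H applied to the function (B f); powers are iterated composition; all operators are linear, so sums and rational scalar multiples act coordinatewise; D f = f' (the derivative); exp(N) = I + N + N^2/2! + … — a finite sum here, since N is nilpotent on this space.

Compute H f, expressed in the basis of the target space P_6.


order-1 term: (5/3)x^4 - (3/2)x^2 - 1
order-2 term: -(10/9)x^3 + (1/2)x
order-3 term: (10/27)x^2 - 1/18
order-4 term: -(5/81)x
order-5 term: 1/243
the series for exp(-(1/3)D) f terminates at order 5
exp(-(1/3)D) f = -x^5 + (5/3)x^4 + (7/18)x^3 - (61/54)x^2 + (557/162)x - 511/486

g(x) = -x^5 + (5/3)x^4 + (7/18)x^3 - (61/54)x^2 + (557/162)x - 511/486


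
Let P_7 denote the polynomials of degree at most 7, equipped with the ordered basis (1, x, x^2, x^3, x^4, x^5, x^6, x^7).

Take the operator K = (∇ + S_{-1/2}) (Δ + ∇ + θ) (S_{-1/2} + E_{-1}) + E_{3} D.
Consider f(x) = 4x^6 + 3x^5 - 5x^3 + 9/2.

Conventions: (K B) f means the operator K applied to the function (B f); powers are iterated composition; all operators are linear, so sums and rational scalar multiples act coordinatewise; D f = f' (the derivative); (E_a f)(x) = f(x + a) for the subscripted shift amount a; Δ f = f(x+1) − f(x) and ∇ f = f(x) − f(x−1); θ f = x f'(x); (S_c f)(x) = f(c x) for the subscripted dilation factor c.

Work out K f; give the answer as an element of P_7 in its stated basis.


S_{-1/2} f = (1/16)x^6 - (3/32)x^5 + (5/8)x^3 + 9/2
E_{-1} f = 4x^6 - 21x^5 + 45x^4 - 55x^3 + 45x^2 - 24x + 21/2
(S_{-1/2} + E_{-1}) f = (65/16)x^6 - (675/32)x^5 + 45x^4 - (435/8)x^3 + 45x^2 - 24x + 15
Δ (S_{-1/2} + E_{-1}) f = (195/8)x^5 - (1425/32)x^4 + (805/16)x^3 - (345/8)x^2 + (825/32)x - 173/32
∇ (S_{-1/2} + E_{-1}) f = (195/8)x^5 - (5325/32)x^4 + (7555/16)x^3 - 705x^2 + (18015/32)x - 6193/32
θ (S_{-1/2} + E_{-1}) f = (195/8)x^6 - (3375/32)x^5 + 180x^4 - (1305/8)x^3 + 90x^2 - 24x
(Δ + ∇ + θ) (S_{-1/2} + E_{-1}) f = (195/8)x^6 - (1815/32)x^5 - (495/16)x^4 + (2875/8)x^3 - (5265/8)x^2 + (2259/4)x - 3183/16
∇ (Δ + ∇ + θ) (S_{-1/2} + E_{-1}) f = (585/4)x^5 - (20775/32)x^4 + (14895/16)x^3 + (5295/16)x^2 - (66825/32)x + 49027/32
S_{-1/2} (Δ + ∇ + θ) (S_{-1/2} + E_{-1}) f = (195/512)x^6 + (1815/1024)x^5 - (495/256)x^4 - (2875/64)x^3 - (5265/32)x^2 - (2259/8)x - 3183/16
(∇ + S_{-1/2}) (Δ + ∇ + θ) (S_{-1/2} + E_{-1}) f = (195/512)x^6 + (151575/1024)x^5 - (166695/256)x^4 + (56705/64)x^3 + (5325/32)x^2 - (75861/32)x + 42661/32
D f = 24x^5 + 15x^4 - 15x^2
E_{3} D f = 24x^5 + 375x^4 + 2340x^3 + 7275x^2 + 11250x + 6912
((∇ + S_{-1/2}) (Δ + ∇ + θ) (S_{-1/2} + E_{-1}) + E_{3} D) f = (195/512)x^6 + (176151/1024)x^5 - (70695/256)x^4 + (206465/64)x^3 + (238125/32)x^2 + (284139/32)x + 263845/32

the result is g(x) = (195/512)x^6 + (176151/1024)x^5 - (70695/256)x^4 + (206465/64)x^3 + (238125/32)x^2 + (284139/32)x + 263845/32


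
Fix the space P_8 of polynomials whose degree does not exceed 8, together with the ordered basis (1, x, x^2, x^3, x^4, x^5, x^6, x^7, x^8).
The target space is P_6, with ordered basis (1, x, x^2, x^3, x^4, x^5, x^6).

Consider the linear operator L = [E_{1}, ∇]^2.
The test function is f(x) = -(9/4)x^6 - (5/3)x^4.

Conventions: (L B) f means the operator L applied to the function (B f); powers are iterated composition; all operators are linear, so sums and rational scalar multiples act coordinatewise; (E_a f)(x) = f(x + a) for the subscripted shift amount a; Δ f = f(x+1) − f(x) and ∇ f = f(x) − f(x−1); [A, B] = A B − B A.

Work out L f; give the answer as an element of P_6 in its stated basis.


g(x) = 0

∇ f = -(27/2)x^5 + (135/4)x^4 - (155/3)x^3 + (175/4)x^2 - (121/6)x + 47/12
E_{1} ∇ f = -(27/2)x^5 - (135/4)x^4 - (155/3)x^3 - (175/4)x^2 - (121/6)x - 47/12
E_{1} f = -(9/4)x^6 - (27/2)x^5 - (425/12)x^4 - (155/3)x^3 - (175/4)x^2 - (121/6)x - 47/12
∇ E_{1} f = -(27/2)x^5 - (135/4)x^4 - (155/3)x^3 - (175/4)x^2 - (121/6)x - 47/12
[E_{1}, ∇] f = 0
∇ [E_{1}, ∇] f = 0
E_{1} ∇ [E_{1}, ∇] f = 0
E_{1} [E_{1}, ∇] f = 0
∇ E_{1} [E_{1}, ∇] f = 0
[E_{1}, ∇] [E_{1}, ∇] f = 0


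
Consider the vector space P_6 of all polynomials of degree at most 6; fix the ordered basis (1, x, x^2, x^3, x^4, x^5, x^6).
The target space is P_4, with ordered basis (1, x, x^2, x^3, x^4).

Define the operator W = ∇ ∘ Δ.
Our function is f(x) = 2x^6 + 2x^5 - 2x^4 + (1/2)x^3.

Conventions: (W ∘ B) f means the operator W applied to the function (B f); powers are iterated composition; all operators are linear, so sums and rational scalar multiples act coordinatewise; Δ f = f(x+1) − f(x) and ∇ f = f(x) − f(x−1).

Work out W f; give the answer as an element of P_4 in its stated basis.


the result is g(x) = 60x^4 + 40x^3 + 36x^2 + 23x

Δ f = 12x^5 + 40x^4 + 52x^3 + (79/2)x^2 + (31/2)x + 5/2
∇ Δ f = 60x^4 + 40x^3 + 36x^2 + 23x


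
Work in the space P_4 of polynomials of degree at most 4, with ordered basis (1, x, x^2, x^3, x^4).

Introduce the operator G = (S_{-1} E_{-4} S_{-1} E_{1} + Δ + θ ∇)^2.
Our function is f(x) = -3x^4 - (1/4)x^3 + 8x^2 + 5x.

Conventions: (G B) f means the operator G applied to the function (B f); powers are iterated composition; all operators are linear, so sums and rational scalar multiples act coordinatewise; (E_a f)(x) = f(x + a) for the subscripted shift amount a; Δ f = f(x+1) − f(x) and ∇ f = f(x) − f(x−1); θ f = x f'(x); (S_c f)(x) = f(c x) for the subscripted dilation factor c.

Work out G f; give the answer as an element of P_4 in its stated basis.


E_{1} f = -3x^4 - (49/4)x^3 - (43/4)x^2 + (33/4)x + 39/4
S_{-1} E_{1} f = -3x^4 + (49/4)x^3 - (43/4)x^2 - (33/4)x + 39/4
E_{-4} S_{-1} E_{1} f = -3x^4 + (241/4)x^3 - (1783/4)x^2 + (5735/4)x - 6725/4
S_{-1} (E_{-4} S_{-1} E_{1}) f = -3x^4 - (241/4)x^3 - (1783/4)x^2 - (5735/4)x - 6725/4
Δ f = -12x^3 - (75/4)x^2 + (13/4)x + 39/4
∇ f = -12x^3 + (69/4)x^2 + (19/4)x - 1/4
θ ∇ f = -36x^3 + (69/2)x^2 + (19/4)x
(S_{-1} E_{-4} S_{-1} E_{1} + Δ + θ ∇) f = -3x^4 - (433/4)x^3 - 430x^2 - (5703/4)x - 3343/2
E_{1} (S_{-1} E_{-4} S_{-1} E_{1} + Δ + θ ∇) f = -3x^4 - (481/4)x^3 - (3091/4)x^2 - (5245/2)x - 7277/2
S_{-1} E_{1} (S_{-1} E_{-4} S_{-1} E_{1} + Δ + θ ∇) f = -3x^4 + (481/4)x^3 - (3091/4)x^2 + (5245/2)x - 7277/2
E_{-4} S_{-1} E_{1} (S_{-1} E_{-4} S_{-1} E_{1} + Δ + θ ∇) f = -3x^4 + (673/4)x^3 - (10015/4)x^2 + (30689/2)x - 69913/2
S_{-1} (E_{-4} S_{-1} E_{1}) (S_{-1} E_{-4} S_{-1} E_{1} + Δ + θ ∇) f = -3x^4 - (673/4)x^3 - (10015/4)x^2 - (30689/2)x - 69913/2
Δ (S_{-1} E_{-4} S_{-1} E_{1} + Δ + θ ∇) f = -12x^3 - (1371/4)x^2 - (4787/4)x - 1967
∇ (S_{-1} E_{-4} S_{-1} E_{1} + Δ + θ ∇) f = -12x^3 - (1227/4)x^2 - (2189/4)x - 1101
θ ∇ (S_{-1} E_{-4} S_{-1} E_{1} + Δ + θ ∇) f = -36x^3 - (1227/2)x^2 - (2189/4)x
(S_{-1} E_{-4} S_{-1} E_{1} + Δ + θ ∇) (S_{-1} E_{-4} S_{-1} E_{1} + Δ + θ ∇) f = -3x^4 - (865/4)x^3 - 3460x^2 - (34177/2)x - 73847/2

g(x) = -3x^4 - (865/4)x^3 - 3460x^2 - (34177/2)x - 73847/2


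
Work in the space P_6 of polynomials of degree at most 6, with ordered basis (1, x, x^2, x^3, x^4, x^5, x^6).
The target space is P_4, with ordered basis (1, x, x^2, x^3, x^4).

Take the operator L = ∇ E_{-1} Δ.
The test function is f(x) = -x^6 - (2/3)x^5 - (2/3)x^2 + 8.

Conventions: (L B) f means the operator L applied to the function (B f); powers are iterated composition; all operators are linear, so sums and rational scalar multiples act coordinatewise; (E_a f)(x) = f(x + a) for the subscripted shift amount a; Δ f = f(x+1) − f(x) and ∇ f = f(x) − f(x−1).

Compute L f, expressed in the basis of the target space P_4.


Δ f = -6x^5 - (55/3)x^4 - (80/3)x^3 - (65/3)x^2 - (32/3)x - 7/3
E_{-1} Δ f = -6x^5 + (35/3)x^4 - (40/3)x^3 + (25/3)x^2 - 4x + 1
∇ E_{-1} Δ f = -30x^4 + (320/3)x^3 - 170x^2 + (400/3)x - 130/3

g(x) = -30x^4 + (320/3)x^3 - 170x^2 + (400/3)x - 130/3


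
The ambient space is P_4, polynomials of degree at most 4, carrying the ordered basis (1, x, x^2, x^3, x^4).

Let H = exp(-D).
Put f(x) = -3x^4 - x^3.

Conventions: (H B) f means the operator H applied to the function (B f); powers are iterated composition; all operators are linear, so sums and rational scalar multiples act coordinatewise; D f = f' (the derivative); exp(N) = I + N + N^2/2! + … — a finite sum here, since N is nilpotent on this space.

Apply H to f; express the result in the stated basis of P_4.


order-1 term: 12x^3 + 3x^2
order-2 term: -18x^2 - 3x
order-3 term: 12x + 1
order-4 term: -3
the series for exp(-D) f terminates at order 4
exp(-D) f = -3x^4 + 11x^3 - 15x^2 + 9x - 2

g(x) = -3x^4 + 11x^3 - 15x^2 + 9x - 2
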